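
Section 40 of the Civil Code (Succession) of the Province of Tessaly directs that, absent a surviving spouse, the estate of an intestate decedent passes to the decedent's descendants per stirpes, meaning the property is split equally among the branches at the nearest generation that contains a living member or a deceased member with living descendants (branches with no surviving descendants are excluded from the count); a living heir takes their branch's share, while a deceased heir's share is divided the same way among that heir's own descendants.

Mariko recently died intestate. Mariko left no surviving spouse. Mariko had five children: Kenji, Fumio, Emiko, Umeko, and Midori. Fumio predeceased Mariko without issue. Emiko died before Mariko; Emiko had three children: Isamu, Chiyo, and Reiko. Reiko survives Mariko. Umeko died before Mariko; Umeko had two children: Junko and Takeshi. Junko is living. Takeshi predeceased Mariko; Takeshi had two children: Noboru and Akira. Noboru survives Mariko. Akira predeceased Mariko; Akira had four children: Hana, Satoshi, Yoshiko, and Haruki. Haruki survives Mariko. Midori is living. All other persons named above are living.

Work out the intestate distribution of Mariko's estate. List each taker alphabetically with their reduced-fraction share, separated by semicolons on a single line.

Chiyo 1/12; Hana 1/64; Haruki 1/64; Isamu 1/12; Junko 1/8; Kenji 1/4; Midori 1/4; Noboru 1/16; Reiko 1/12; Satoshi 1/64; Yoshiko 1/64

There is no surviving spouse, so the entire estate passes to Mariko's descendants per stirpes.
Fumio left no surviving issue, so that branch lapses and is disregarded.
The estate is divided into 4 equal shares of 1/4 among Kenji, Emiko, Umeko, Midori.
Kenji is living and takes 1/4.
Emiko predeceased; the 1/4 allotted to Emiko's branch passes to Emiko's issue by representation.
The 1/4 is divided into 3 equal shares of 1/12 among Isamu, Chiyo, Reiko.
Isamu is living and takes 1/12.
Chiyo is living and takes 1/12.
Reiko is living and takes 1/12.
Umeko predeceased; the 1/4 allotted to Umeko's branch passes to Umeko's issue by representation.
The 1/4 is divided into 2 equal shares of 1/8 among Junko, Takeshi.
Junko is living and takes 1/8.
Takeshi predeceased; the 1/8 allotted to Takeshi's branch passes to Takeshi's issue by representation.
The 1/8 is divided into 2 equal shares of 1/16 among Noboru, Akira.
Noboru is living and takes 1/16.
Akira predeceased; the 1/16 allotted to Akira's branch passes to Akira's issue by representation.
The 1/16 is divided into 4 equal shares of 1/64 among Hana, Satoshi, Yoshiko, Haruki.
Hana is living and takes 1/64.
Satoshi is living and takes 1/64.
Yoshiko is living and takes 1/64.
Haruki is living and takes 1/64.
Midori is living and takes 1/4.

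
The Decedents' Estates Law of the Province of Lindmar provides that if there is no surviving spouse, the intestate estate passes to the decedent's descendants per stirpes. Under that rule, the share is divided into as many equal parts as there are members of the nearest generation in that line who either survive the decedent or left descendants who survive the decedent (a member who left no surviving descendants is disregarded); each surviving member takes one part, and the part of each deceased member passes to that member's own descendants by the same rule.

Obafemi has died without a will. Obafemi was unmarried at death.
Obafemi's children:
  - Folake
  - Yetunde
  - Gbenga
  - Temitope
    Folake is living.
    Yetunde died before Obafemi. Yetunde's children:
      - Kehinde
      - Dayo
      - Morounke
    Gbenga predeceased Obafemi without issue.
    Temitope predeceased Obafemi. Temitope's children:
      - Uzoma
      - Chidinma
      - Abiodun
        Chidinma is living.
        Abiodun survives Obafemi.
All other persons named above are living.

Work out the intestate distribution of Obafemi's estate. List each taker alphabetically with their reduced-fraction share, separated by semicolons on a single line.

Abiodun 1/9; Chidinma 1/9; Dayo 1/9; Folake 1/3; Kehinde 1/9; Morounke 1/9; Uzoma 1/9

There is no surviving spouse, so the entire estate passes to Obafemi's descendants per stirpes.
Gbenga left no surviving issue, so that branch lapses and is disregarded.
The estate is divided into 3 equal shares of 1/3 among Folake, Yetunde, Temitope.
Folake is living and takes 1/3.
Yetunde predeceased; the 1/3 allotted to Yetunde's branch passes to Yetunde's issue by representation.
The 1/3 is divided into 3 equal shares of 1/9 among Kehinde, Dayo, Morounke.
Kehinde is living and takes 1/9.
Dayo is living and takes 1/9.
Morounke is living and takes 1/9.
Temitope predeceased; the 1/3 allotted to Temitope's branch passes to Temitope's issue by representation.
The 1/3 is divided into 3 equal shares of 1/9 among Uzoma, Chidinma, Abiodun.
Uzoma is living and takes 1/9.
Chidinma is living and takes 1/9.
Abiodun is living and takes 1/9.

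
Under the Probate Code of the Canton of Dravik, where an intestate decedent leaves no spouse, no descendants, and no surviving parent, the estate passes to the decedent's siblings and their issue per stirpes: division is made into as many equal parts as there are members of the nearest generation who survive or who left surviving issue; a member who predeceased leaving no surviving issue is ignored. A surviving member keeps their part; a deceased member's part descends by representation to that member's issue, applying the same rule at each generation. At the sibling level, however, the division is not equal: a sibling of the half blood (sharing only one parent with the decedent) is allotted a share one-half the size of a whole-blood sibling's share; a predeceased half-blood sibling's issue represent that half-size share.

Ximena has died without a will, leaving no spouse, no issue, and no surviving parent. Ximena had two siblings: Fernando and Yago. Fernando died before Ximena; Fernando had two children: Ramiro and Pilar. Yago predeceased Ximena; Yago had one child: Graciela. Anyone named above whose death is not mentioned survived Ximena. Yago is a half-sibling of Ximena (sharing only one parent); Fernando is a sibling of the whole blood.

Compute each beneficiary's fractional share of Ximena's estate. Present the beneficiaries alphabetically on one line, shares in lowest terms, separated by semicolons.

Graciela 1/3; Pilar 1/3; Ramiro 1/3

No spouse, descendants, or parent survives, so the estate passes to Ximena's siblings per stirpes.
Half-blood siblings count for one-half the weight of whole-blood siblings at the initial division.
Dividing 1 in proportion to weights (total weight 3/2): Fernando (weight 1) → 2/3; Yago (weight 1/2) → 1/3.
Fernando predeceased; the 2/3 allotted to Fernando's branch passes to Fernando's issue by representation.
The 2/3 is divided into 2 equal shares of 1/3 among Ramiro, Pilar.
Ramiro is living and takes 1/3.
Pilar is living and takes 1/3.
Yago predeceased; the 1/3 allotted to Yago's branch passes to Yago's issue by representation.
Graciela is the sole taker at this level and receives the full 1/3.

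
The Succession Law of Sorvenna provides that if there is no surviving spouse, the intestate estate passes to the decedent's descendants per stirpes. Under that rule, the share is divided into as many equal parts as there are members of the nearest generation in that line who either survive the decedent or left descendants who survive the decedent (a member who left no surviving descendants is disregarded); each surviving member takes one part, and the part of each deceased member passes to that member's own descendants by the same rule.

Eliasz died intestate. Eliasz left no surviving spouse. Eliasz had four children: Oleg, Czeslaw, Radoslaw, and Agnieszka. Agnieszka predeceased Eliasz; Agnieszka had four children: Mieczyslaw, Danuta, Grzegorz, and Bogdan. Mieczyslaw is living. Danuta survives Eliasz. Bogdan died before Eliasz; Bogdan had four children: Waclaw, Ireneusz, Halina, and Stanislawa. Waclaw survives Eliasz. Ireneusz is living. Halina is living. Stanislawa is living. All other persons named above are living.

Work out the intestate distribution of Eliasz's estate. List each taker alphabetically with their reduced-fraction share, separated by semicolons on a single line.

There is no surviving spouse, so the entire estate passes to Eliasz's descendants per stirpes.
The estate is divided into 4 equal shares of 1/4 among Oleg, Czeslaw, Radoslaw, Agnieszka.
Oleg is living and takes 1/4.
Czeslaw is living and takes 1/4.
Radoslaw is living and takes 1/4.
Agnieszka predeceased; the 1/4 allotted to Agnieszka's branch passes to Agnieszka's issue by representation.
The 1/4 is divided into 4 equal shares of 1/16 among Mieczyslaw, Danuta, Grzegorz, Bogdan.
Mieczyslaw is living and takes 1/16.
Danuta is living and takes 1/16.
Grzegorz is living and takes 1/16.
Bogdan predeceased; the 1/16 allotted to Bogdan's branch passes to Bogdan's issue by representation.
The 1/16 is divided into 4 equal shares of 1/64 among Waclaw, Ireneusz, Halina, Stanislawa.
Waclaw is living and takes 1/64.
Ireneusz is living and takes 1/64.
Halina is living and takes 1/64.
Stanislawa is living and takes 1/64.

Czeslaw 1/4; Danuta 1/16; Grzegorz 1/16; Halina 1/64; Ireneusz 1/64; Mieczyslaw 1/16; Oleg 1/4; Radoslaw 1/4; Stanislawa 1/64; Waclaw 1/64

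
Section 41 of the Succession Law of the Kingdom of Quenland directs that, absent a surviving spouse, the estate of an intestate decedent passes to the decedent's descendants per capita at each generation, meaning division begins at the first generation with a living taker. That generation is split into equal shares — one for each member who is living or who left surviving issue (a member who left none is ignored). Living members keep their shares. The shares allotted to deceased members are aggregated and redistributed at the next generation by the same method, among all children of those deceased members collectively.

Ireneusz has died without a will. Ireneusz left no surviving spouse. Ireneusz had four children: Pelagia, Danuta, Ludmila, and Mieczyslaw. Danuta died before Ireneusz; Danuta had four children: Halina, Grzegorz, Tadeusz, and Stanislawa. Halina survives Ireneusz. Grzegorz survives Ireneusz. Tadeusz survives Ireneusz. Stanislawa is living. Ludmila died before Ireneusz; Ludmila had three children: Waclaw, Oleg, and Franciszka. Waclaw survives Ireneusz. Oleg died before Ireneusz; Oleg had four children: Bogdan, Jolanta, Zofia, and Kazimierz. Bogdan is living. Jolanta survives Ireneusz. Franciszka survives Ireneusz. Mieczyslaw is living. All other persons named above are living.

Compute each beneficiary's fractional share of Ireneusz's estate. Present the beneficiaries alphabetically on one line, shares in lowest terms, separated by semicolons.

There is no surviving spouse, so the entire estate passes to Ireneusz's descendants per capita at each generation.
At generation 1 (Pelagia, Danuta, Ludmila, Mieczyslaw) there are 4 shares of (1)/4 = 1/4 each.
Living: Pelagia and Mieczyslaw — each takes 1/4.
Deceased: Danuta and Ludmila. Their combined 1/2 is pooled and carried to generation 2.
At generation 2 (Halina, Grzegorz, Tadeusz, Stanislawa, Waclaw, Oleg, Franciszka) there are 7 shares of (1/2)/7 = 1/14 each.
Living: Halina, Grzegorz, Tadeusz, Stanislawa, Waclaw, and Franciszka — each takes 1/14.
Deceased: Oleg. That 1/14 share is carried to generation 3.
At generation 3 (Bogdan, Jolanta, Zofia, Kazimierz) there are 4 shares of (1/14)/4 = 1/56 each.
Living: Bogdan, Jolanta, Zofia, and Kazimierz — each takes 1/56.

Bogdan 1/56; Franciszka 1/14; Grzegorz 1/14; Halina 1/14; Jolanta 1/56; Kazimierz 1/56; Mieczyslaw 1/4; Pelagia 1/4; Stanislawa 1/14; Tadeusz 1/14; Waclaw 1/14; Zofia 1/56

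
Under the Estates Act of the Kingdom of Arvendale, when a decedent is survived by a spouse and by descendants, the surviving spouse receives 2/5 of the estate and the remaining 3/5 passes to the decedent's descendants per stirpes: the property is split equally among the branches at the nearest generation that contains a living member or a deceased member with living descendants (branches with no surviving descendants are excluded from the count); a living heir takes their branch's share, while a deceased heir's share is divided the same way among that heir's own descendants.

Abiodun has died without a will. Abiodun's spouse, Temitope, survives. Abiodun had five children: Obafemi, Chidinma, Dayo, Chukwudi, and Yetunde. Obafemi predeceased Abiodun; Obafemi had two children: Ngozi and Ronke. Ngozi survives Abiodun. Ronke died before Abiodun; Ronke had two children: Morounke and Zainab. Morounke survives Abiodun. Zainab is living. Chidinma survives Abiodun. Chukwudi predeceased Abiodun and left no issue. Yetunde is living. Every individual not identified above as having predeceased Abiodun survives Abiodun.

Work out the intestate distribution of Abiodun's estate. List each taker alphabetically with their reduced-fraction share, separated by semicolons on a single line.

Chidinma 3/20; Dayo 3/20; Morounke 3/80; Ngozi 3/40; Temitope 2/5; Yetunde 3/20; Zainab 3/80

Temitope, as surviving spouse, takes 2/5.
The remaining 3/5 passes to Abiodun's descendants per stirpes.
Chukwudi left no surviving issue, so that branch lapses and is disregarded.
The 3/5 is divided into 4 equal shares of 3/20 among Obafemi, Chidinma, Dayo, Yetunde.
Obafemi predeceased; the 3/20 allotted to Obafemi's branch passes to Obafemi's issue by representation.
The 3/20 is divided into 2 equal shares of 3/40 among Ngozi, Ronke.
Ngozi is living and takes 3/40.
Ronke predeceased; the 3/40 allotted to Ronke's branch passes to Ronke's issue by representation.
The 3/40 is divided into 2 equal shares of 3/80 among Morounke, Zainab.
Morounke is living and takes 3/80.
Zainab is living and takes 3/80.
Chidinma is living and takes 3/20.
Dayo is living and takes 3/20.
Yetunde is living and takes 3/20.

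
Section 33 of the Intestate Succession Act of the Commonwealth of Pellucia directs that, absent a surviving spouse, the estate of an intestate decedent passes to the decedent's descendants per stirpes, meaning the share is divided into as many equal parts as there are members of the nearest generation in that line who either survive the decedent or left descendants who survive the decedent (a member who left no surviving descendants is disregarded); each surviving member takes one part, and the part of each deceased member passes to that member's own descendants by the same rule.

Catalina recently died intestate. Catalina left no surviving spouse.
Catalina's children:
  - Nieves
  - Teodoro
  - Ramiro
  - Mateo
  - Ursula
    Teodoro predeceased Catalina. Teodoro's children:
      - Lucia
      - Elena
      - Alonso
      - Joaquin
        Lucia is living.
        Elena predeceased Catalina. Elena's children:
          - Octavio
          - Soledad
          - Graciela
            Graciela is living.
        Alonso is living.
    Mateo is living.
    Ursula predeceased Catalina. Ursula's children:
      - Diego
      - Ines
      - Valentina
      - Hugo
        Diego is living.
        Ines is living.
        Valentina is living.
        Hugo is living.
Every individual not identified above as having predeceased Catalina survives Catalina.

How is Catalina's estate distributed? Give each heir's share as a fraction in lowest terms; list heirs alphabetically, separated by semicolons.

Alonso 1/20; Diego 1/20; Graciela 1/60; Hugo 1/20; Ines 1/20; Joaquin 1/20; Lucia 1/20; Mateo 1/5; Nieves 1/5; Octavio 1/60; Ramiro 1/5; Soledad 1/60; Valentina 1/20

There is no surviving spouse, so the entire estate passes to Catalina's descendants per stirpes.
The estate is divided into 5 equal shares of 1/5 among Nieves, Teodoro, Ramiro, Mateo, Ursula.
Nieves is living and takes 1/5.
Teodoro predeceased; the 1/5 allotted to Teodoro's branch passes to Teodoro's issue by representation.
The 1/5 is divided into 4 equal shares of 1/20 among Lucia, Elena, Alonso, Joaquin.
Lucia is living and takes 1/20.
Elena predeceased; the 1/20 allotted to Elena's branch passes to Elena's issue by representation.
The 1/20 is divided into 3 equal shares of 1/60 among Octavio, Soledad, Graciela.
Octavio is living and takes 1/60.
Soledad is living and takes 1/60.
Graciela is living and takes 1/60.
Alonso is living and takes 1/20.
Joaquin is living and takes 1/20.
Ramiro is living and takes 1/5.
Mateo is living and takes 1/5.
Ursula predeceased; the 1/5 allotted to Ursula's branch passes to Ursula's issue by representation.
The 1/5 is divided into 4 equal shares of 1/20 among Diego, Ines, Valentina, Hugo.
Diego is living and takes 1/20.
Ines is living and takes 1/20.
Valentina is living and takes 1/20.
Hugo is living and takes 1/20.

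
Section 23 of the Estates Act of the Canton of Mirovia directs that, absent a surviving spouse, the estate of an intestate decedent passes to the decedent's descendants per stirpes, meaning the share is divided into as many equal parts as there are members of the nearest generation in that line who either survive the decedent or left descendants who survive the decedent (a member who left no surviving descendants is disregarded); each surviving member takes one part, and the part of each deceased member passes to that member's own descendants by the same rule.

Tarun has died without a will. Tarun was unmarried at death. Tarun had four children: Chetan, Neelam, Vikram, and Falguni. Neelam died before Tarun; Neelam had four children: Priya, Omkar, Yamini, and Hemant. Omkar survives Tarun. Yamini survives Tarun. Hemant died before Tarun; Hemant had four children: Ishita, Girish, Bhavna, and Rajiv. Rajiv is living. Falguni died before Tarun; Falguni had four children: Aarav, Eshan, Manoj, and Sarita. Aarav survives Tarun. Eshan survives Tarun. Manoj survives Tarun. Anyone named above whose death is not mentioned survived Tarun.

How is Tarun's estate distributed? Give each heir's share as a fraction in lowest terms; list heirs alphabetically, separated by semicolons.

There is no surviving spouse, so the entire estate passes to Tarun's descendants per stirpes.
The estate is divided into 4 equal shares of 1/4 among Chetan, Neelam, Vikram, Falguni.
Chetan is living and takes 1/4.
Neelam predeceased; the 1/4 allotted to Neelam's branch passes to Neelam's issue by representation.
The 1/4 is divided into 4 equal shares of 1/16 among Priya, Omkar, Yamini, Hemant.
Priya is living and takes 1/16.
Omkar is living and takes 1/16.
Yamini is living and takes 1/16.
Hemant predeceased; the 1/16 allotted to Hemant's branch passes to Hemant's issue by representation.
The 1/16 is divided into 4 equal shares of 1/64 among Ishita, Girish, Bhavna, Rajiv.
Ishita is living and takes 1/64.
Girish is living and takes 1/64.
Bhavna is living and takes 1/64.
Rajiv is living and takes 1/64.
Vikram is living and takes 1/4.
Falguni predeceased; the 1/4 allotted to Falguni's branch passes to Falguni's issue by representation.
The 1/4 is divided into 4 equal shares of 1/16 among Aarav, Eshan, Manoj, Sarita.
Aarav is living and takes 1/16.
Eshan is living and takes 1/16.
Manoj is living and takes 1/16.
Sarita is living and takes 1/16.

Aarav 1/16; Bhavna 1/64; Chetan 1/4; Eshan 1/16; Girish 1/64; Ishita 1/64; Manoj 1/16; Omkar 1/16; Priya 1/16; Rajiv 1/64; Sarita 1/16; Vikram 1/4; Yamini 1/16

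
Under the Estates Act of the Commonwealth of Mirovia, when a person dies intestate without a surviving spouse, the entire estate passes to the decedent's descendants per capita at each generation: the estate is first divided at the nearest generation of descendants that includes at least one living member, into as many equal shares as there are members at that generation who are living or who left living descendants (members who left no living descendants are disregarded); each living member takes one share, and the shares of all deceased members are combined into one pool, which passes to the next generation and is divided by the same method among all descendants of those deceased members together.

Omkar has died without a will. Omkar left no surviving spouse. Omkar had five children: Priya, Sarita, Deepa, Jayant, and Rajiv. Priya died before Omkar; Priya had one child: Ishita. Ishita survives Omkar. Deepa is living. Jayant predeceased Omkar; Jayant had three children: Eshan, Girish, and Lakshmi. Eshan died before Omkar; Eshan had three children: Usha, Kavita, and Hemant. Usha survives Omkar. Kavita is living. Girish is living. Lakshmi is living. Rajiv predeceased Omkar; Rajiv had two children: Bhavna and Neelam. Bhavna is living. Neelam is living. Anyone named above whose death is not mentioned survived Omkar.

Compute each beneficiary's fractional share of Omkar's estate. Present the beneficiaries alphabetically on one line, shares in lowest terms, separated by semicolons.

There is no surviving spouse, so the entire estate passes to Omkar's descendants per capita at each generation.
At generation 1 (Priya, Sarita, Deepa, Jayant, Rajiv) there are 5 shares of (1)/5 = 1/5 each.
Living: Sarita and Deepa — each takes 1/5.
Deceased: Priya, Jayant, and Rajiv. Their combined 3/5 is pooled and carried to generation 2.
At generation 2 (Ishita, Eshan, Girish, Lakshmi, Bhavna, Neelam) there are 6 shares of (3/5)/6 = 1/10 each.
Living: Ishita, Girish, Lakshmi, Bhavna, and Neelam — each takes 1/10.
Deceased: Eshan. That 1/10 share is carried to generation 3.
At generation 3 (Usha, Kavita, Hemant) there are 3 shares of (1/10)/3 = 1/30 each.
Living: Usha, Kavita, and Hemant — each takes 1/30.

Bhavna 1/10; Deepa 1/5; Girish 1/10; Hemant 1/30; Ishita 1/10; Kavita 1/30; Lakshmi 1/10; Neelam 1/10; Sarita 1/5; Usha 1/30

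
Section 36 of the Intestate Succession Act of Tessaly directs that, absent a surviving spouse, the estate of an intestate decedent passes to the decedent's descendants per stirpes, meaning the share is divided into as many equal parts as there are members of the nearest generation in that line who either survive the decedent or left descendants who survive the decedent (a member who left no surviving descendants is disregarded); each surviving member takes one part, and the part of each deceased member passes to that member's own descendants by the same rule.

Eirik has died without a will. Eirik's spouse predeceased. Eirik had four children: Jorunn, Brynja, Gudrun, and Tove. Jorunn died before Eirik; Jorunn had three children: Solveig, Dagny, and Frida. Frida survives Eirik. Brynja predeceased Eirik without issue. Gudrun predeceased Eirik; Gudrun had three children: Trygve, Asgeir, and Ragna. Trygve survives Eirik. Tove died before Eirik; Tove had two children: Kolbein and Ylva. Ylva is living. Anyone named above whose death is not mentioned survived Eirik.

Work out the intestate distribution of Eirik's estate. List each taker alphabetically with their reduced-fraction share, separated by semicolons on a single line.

There is no surviving spouse, so the entire estate passes to Eirik's descendants per stirpes.
Brynja left no surviving issue, so that branch lapses and is disregarded.
The estate is divided into 3 equal shares of 1/3 among Jorunn, Gudrun, Tove.
Jorunn predeceased; the 1/3 allotted to Jorunn's branch passes to Jorunn's issue by representation.
The 1/3 is divided into 3 equal shares of 1/9 among Solveig, Dagny, Frida.
Solveig is living and takes 1/9.
Dagny is living and takes 1/9.
Frida is living and takes 1/9.
Gudrun predeceased; the 1/3 allotted to Gudrun's branch passes to Gudrun's issue by representation.
The 1/3 is divided into 3 equal shares of 1/9 among Trygve, Asgeir, Ragna.
Trygve is living and takes 1/9.
Asgeir is living and takes 1/9.
Ragna is living and takes 1/9.
Tove predeceased; the 1/3 allotted to Tove's branch passes to Tove's issue by representation.
The 1/3 is divided into 2 equal shares of 1/6 among Kolbein, Ylva.
Kolbein is living and takes 1/6.
Ylva is living and takes 1/6.

Asgeir 1/9; Dagny 1/9; Frida 1/9; Kolbein 1/6; Ragna 1/9; Solveig 1/9; Trygve 1/9; Ylva 1/6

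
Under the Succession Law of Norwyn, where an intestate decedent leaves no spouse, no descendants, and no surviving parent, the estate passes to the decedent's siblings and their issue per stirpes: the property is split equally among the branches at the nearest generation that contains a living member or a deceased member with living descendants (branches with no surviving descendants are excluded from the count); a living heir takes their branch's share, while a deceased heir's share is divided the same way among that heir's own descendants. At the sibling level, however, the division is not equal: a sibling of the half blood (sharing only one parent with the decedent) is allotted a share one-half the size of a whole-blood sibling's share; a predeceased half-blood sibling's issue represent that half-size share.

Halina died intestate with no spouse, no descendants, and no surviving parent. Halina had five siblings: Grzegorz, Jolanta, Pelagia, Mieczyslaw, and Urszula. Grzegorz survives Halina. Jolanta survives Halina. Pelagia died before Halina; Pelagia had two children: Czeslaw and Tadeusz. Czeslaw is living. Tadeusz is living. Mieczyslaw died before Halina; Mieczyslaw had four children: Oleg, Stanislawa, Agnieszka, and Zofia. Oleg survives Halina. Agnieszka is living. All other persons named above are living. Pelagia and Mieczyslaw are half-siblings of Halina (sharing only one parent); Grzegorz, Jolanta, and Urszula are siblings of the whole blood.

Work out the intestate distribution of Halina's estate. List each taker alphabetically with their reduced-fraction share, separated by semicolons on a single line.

No spouse, descendants, or parent survives, so the estate passes to Halina's siblings per stirpes.
Half-blood siblings count for one-half the weight of whole-blood siblings at the initial division.
Dividing 1 in proportion to weights (total weight 4): Grzegorz (weight 1) → 1/4; Jolanta (weight 1) → 1/4; Pelagia (weight 1/2) → 1/8; Mieczyslaw (weight 1/2) → 1/8; Urszula (weight 1) → 1/4.
Grzegorz is living and takes 1/4.
Jolanta is living and takes 1/4.
Pelagia predeceased; the 1/8 allotted to Pelagia's branch passes to Pelagia's issue by representation.
The 1/8 is divided into 2 equal shares of 1/16 among Czeslaw, Tadeusz.
Czeslaw is living and takes 1/16.
Tadeusz is living and takes 1/16.
Mieczyslaw predeceased; the 1/8 allotted to Mieczyslaw's branch passes to Mieczyslaw's issue by representation.
The 1/8 is divided into 4 equal shares of 1/32 among Oleg, Stanislawa, Agnieszka, Zofia.
Oleg is living and takes 1/32.
Stanislawa is living and takes 1/32.
Agnieszka is living and takes 1/32.
Zofia is living and takes 1/32.
Urszula is living and takes 1/4.

Agnieszka 1/32; Czeslaw 1/16; Grzegorz 1/4; Jolanta 1/4; Oleg 1/32; Stanislawa 1/32; Tadeusz 1/16; Urszula 1/4; Zofia 1/32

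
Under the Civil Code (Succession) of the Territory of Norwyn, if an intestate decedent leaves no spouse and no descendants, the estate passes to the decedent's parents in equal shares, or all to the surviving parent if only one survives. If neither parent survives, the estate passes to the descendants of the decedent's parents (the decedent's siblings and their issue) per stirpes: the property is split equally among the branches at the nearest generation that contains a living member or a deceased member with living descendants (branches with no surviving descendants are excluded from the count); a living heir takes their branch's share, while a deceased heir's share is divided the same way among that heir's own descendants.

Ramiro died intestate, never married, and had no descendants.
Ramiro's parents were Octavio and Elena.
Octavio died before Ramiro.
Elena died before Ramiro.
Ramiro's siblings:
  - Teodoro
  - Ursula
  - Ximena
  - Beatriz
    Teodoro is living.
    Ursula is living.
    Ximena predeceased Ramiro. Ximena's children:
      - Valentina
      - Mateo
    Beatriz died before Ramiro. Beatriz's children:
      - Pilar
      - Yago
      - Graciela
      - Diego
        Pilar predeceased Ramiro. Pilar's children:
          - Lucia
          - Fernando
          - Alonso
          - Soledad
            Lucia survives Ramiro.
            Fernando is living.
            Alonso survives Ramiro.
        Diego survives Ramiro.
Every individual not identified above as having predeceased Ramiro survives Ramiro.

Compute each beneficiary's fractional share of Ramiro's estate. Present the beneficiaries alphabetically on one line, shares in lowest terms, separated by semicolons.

Neither parent survives and there are no descendants, so the estate passes to Ramiro's siblings and their issue per stirpes.
The estate is divided into 4 equal shares of 1/4 among Teodoro, Ursula, Ximena, Beatriz.
Teodoro is living and takes 1/4.
Ursula is living and takes 1/4.
Ximena predeceased; the 1/4 allotted to Ximena's branch passes to Ximena's issue by representation.
The 1/4 is divided into 2 equal shares of 1/8 among Valentina, Mateo.
Valentina is living and takes 1/8.
Mateo is living and takes 1/8.
Beatriz predeceased; the 1/4 allotted to Beatriz's branch passes to Beatriz's issue by representation.
The 1/4 is divided into 4 equal shares of 1/16 among Pilar, Yago, Graciela, Diego.
Pilar predeceased; the 1/16 allotted to Pilar's branch passes to Pilar's issue by representation.
The 1/16 is divided into 4 equal shares of 1/64 among Lucia, Fernando, Alonso, Soledad.
Lucia is living and takes 1/64.
Fernando is living and takes 1/64.
Alonso is living and takes 1/64.
Soledad is living and takes 1/64.
Yago is living and takes 1/16.
Graciela is living and takes 1/16.
Diego is living and takes 1/16.

Alonso 1/64; Diego 1/16; Fernando 1/64; Graciela 1/16; Lucia 1/64; Mateo 1/8; Soledad 1/64; Teodoro 1/4; Ursula 1/4; Valentina 1/8; Yago 1/16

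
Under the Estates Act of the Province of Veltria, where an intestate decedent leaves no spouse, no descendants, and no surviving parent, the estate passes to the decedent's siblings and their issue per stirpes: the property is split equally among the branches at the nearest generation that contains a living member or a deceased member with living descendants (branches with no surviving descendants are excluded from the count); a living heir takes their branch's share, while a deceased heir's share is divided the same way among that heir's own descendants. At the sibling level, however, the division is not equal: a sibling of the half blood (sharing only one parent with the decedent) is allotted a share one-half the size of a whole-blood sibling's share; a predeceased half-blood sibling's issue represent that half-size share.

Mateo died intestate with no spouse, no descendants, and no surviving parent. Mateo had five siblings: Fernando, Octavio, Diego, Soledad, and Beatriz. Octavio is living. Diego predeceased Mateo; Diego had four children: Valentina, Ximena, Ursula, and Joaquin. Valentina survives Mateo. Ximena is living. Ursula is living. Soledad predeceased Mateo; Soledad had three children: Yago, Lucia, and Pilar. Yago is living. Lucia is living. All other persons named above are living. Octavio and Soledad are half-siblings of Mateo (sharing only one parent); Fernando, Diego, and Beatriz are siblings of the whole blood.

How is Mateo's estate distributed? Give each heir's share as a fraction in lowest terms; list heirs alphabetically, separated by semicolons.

No spouse, descendants, or parent survives, so the estate passes to Mateo's siblings per stirpes.
Half-blood siblings count for one-half the weight of whole-blood siblings at the initial division.
Dividing 1 in proportion to weights (total weight 4): Fernando (weight 1) → 1/4; Octavio (weight 1/2) → 1/8; Diego (weight 1) → 1/4; Soledad (weight 1/2) → 1/8; Beatriz (weight 1) → 1/4.
Fernando is living and takes 1/4.
Octavio is living and takes 1/8.
Diego predeceased; the 1/4 allotted to Diego's branch passes to Diego's issue by representation.
The 1/4 is divided into 4 equal shares of 1/16 among Valentina, Ximena, Ursula, Joaquin.
Valentina is living and takes 1/16.
Ximena is living and takes 1/16.
Ursula is living and takes 1/16.
Joaquin is living and takes 1/16.
Soledad predeceased; the 1/8 allotted to Soledad's branch passes to Soledad's issue by representation.
The 1/8 is divided into 3 equal shares of 1/24 among Yago, Lucia, Pilar.
Yago is living and takes 1/24.
Lucia is living and takes 1/24.
Pilar is living and takes 1/24.
Beatriz is living and takes 1/4.

Beatriz 1/4; Fernando 1/4; Joaquin 1/16; Lucia 1/24; Octavio 1/8; Pilar 1/24; Ursula 1/16; Valentina 1/16; Ximena 1/16; Yago 1/24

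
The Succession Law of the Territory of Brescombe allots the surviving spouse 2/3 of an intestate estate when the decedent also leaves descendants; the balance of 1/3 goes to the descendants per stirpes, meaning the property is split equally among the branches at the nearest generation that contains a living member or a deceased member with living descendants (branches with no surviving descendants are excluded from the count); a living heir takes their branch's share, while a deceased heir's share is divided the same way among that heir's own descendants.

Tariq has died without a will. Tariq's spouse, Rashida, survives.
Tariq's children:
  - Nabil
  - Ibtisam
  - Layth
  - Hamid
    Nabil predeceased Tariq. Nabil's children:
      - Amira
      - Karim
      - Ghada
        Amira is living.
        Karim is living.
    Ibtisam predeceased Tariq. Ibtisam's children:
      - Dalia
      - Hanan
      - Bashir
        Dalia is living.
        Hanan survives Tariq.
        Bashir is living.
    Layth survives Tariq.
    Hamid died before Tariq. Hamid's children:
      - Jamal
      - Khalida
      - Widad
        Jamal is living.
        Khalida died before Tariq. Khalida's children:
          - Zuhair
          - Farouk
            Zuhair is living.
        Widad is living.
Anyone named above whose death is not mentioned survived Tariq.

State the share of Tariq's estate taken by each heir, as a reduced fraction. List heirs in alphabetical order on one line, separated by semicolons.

Rashida, as surviving spouse, takes 2/3.
The remaining 1/3 passes to Tariq's descendants per stirpes.
The 1/3 is divided into 4 equal shares of 1/12 among Nabil, Ibtisam, Layth, Hamid.
Nabil predeceased; the 1/12 allotted to Nabil's branch passes to Nabil's issue by representation.
The 1/12 is divided into 3 equal shares of 1/36 among Amira, Karim, Ghada.
Amira is living and takes 1/36.
Karim is living and takes 1/36.
Ghada is living and takes 1/36.
Ibtisam predeceased; the 1/12 allotted to Ibtisam's branch passes to Ibtisam's issue by representation.
The 1/12 is divided into 3 equal shares of 1/36 among Dalia, Hanan, Bashir.
Dalia is living and takes 1/36.
Hanan is living and takes 1/36.
Bashir is living and takes 1/36.
Layth is living and takes 1/12.
Hamid predeceased; the 1/12 allotted to Hamid's branch passes to Hamid's issue by representation.
The 1/12 is divided into 3 equal shares of 1/36 among Jamal, Khalida, Widad.
Jamal is living and takes 1/36.
Khalida predeceased; the 1/36 allotted to Khalida's branch passes to Khalida's issue by representation.
The 1/36 is divided into 2 equal shares of 1/72 among Zuhair, Farouk.
Zuhair is living and takes 1/72.
Farouk is living and takes 1/72.
Widad is living and takes 1/36.

Amira 1/36; Bashir 1/36; Dalia 1/36; Farouk 1/72; Ghada 1/36; Hanan 1/36; Jamal 1/36; Karim 1/36; Layth 1/12; Rashida 2/3; Widad 1/36; Zuhair 1/72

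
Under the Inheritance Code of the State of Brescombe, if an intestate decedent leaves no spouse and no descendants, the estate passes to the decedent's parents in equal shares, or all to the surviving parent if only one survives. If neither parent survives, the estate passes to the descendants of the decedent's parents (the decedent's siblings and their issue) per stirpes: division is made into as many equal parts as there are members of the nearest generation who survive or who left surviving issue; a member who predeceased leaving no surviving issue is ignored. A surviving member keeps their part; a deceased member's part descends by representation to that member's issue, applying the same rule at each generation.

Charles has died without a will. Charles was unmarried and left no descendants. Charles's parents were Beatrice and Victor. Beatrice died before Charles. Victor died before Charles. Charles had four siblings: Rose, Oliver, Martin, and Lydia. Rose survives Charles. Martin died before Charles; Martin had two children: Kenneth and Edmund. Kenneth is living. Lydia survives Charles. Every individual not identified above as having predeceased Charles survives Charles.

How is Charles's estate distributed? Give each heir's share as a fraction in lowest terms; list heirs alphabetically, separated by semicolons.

Edmund 1/8; Kenneth 1/8; Lydia 1/4; Oliver 1/4; Rose 1/4

Neither parent survives and there are no descendants, so the estate passes to Charles's siblings and their issue per stirpes.
The estate is divided into 4 equal shares of 1/4 among Rose, Oliver, Martin, Lydia.
Rose is living and takes 1/4.
Oliver is living and takes 1/4.
Martin predeceased; the 1/4 allotted to Martin's branch passes to Martin's issue by representation.
The 1/4 is divided into 2 equal shares of 1/8 among Kenneth, Edmund.
Kenneth is living and takes 1/8.
Edmund is living and takes 1/8.
Lydia is living and takes 1/4.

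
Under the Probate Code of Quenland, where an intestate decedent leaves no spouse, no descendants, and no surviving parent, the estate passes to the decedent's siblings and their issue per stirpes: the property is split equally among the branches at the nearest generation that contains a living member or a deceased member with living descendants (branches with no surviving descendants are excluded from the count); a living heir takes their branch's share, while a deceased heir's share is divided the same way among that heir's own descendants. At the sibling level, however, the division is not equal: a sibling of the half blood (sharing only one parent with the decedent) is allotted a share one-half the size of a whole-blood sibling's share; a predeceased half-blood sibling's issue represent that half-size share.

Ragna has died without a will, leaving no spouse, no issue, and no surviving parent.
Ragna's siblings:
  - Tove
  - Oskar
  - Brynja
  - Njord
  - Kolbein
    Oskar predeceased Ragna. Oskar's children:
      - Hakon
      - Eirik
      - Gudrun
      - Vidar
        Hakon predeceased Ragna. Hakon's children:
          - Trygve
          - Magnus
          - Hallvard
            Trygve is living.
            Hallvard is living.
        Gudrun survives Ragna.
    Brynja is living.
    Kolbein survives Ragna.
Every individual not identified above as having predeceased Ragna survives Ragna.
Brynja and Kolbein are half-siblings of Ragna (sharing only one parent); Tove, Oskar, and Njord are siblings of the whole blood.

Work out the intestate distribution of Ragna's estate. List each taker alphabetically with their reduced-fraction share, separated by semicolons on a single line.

No spouse, descendants, or parent survives, so the estate passes to Ragna's siblings per stirpes.
Half-blood siblings count for one-half the weight of whole-blood siblings at the initial division.
Dividing 1 in proportion to weights (total weight 4): Tove (weight 1) → 1/4; Oskar (weight 1) → 1/4; Brynja (weight 1/2) → 1/8; Njord (weight 1) → 1/4; Kolbein (weight 1/2) → 1/8.
Tove is living and takes 1/4.
Oskar predeceased; the 1/4 allotted to Oskar's branch passes to Oskar's issue by representation.
The 1/4 is divided into 4 equal shares of 1/16 among Hakon, Eirik, Gudrun, Vidar.
Hakon predeceased; the 1/16 allotted to Hakon's branch passes to Hakon's issue by representation.
The 1/16 is divided into 3 equal shares of 1/48 among Trygve, Magnus, Hallvard.
Trygve is living and takes 1/48.
Magnus is living and takes 1/48.
Hallvard is living and takes 1/48.
Eirik is living and takes 1/16.
Gudrun is living and takes 1/16.
Vidar is living and takes 1/16.
Brynja is living and takes 1/8.
Njord is living and takes 1/4.
Kolbein is living and takes 1/8.

Brynja 1/8; Eirik 1/16; Gudrun 1/16; Hallvard 1/48; Kolbein 1/8; Magnus 1/48; Njord 1/4; Tove 1/4; Trygve 1/48; Vidar 1/16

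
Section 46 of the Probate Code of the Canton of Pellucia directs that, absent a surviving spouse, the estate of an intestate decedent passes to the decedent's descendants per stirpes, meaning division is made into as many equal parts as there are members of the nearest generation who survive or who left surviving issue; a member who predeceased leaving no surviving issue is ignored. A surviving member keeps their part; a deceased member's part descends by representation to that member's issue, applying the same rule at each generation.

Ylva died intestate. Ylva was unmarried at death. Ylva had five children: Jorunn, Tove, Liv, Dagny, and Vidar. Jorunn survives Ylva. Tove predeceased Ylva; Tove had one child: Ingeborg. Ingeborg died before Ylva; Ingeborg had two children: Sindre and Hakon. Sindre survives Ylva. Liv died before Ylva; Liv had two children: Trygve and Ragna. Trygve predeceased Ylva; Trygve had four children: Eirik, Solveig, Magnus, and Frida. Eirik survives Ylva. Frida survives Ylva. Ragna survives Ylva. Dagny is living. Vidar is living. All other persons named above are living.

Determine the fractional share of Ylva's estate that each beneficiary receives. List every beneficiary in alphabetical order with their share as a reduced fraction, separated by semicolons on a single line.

Dagny 1/5; Eirik 1/40; Frida 1/40; Hakon 1/10; Jorunn 1/5; Magnus 1/40; Ragna 1/10; Sindre 1/10; Solveig 1/40; Vidar 1/5

There is no surviving spouse, so the entire estate passes to Ylva's descendants per stirpes.
The estate is divided into 5 equal shares of 1/5 among Jorunn, Tove, Liv, Dagny, Vidar.
Jorunn is living and takes 1/5.
Tove predeceased; the 1/5 allotted to Tove's branch passes to Tove's issue by representation.
Ingeborg's line is the sole branch at this level, so the full 1/5 passes to Ingeborg's issue by representation.
The 1/5 is divided into 2 equal shares of 1/10 among Sindre, Hakon.
Sindre is living and takes 1/10.
Hakon is living and takes 1/10.
Liv predeceased; the 1/5 allotted to Liv's branch passes to Liv's issue by representation.
The 1/5 is divided into 2 equal shares of 1/10 among Trygve, Ragna.
Trygve predeceased; the 1/10 allotted to Trygve's branch passes to Trygve's issue by representation.
The 1/10 is divided into 4 equal shares of 1/40 among Eirik, Solveig, Magnus, Frida.
Eirik is living and takes 1/40.
Solveig is living and takes 1/40.
Magnus is living and takes 1/40.
Frida is living and takes 1/40.
Ragna is living and takes 1/10.
Dagny is living and takes 1/5.
Vidar is living and takes 1/5.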